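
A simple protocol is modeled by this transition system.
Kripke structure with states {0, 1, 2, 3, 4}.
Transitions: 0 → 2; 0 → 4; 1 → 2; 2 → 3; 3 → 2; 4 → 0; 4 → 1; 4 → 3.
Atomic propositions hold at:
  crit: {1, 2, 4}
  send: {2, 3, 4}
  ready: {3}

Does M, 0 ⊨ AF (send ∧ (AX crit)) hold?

No

Sat(AX crit) = {s : every successor in {1, 2, 4}} = {0, 1, 3}
Sat(send ∧ (AX crit)) = {3}
AF (send ∧ (AX crit)): least fixpoint, start Z0 = {3}, add states with every successor in Z. Z1 = {2, 3}; Z2 = {1, 2, 3}; fixed.
Sat(AF (send ∧ (AX crit))) = {1, 2, 3}
0 ∉ Sat(AF (send ∧ (AX crit))) = {1, 2, 3}, so the formula does not hold at 0.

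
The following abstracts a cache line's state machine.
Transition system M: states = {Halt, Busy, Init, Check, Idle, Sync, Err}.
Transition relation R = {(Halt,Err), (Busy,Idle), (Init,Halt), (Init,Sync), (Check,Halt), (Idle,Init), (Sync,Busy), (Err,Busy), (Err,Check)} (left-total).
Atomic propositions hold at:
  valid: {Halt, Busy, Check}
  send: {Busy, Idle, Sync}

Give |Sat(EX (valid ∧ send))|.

2

Sat(valid ∧ send) = {Busy}
Sat(EX (valid ∧ send)) = {s : some successor in {Busy}} = {Sync, Err}
|Sat(EX (valid ∧ send))| = |{Sync, Err}| = 2.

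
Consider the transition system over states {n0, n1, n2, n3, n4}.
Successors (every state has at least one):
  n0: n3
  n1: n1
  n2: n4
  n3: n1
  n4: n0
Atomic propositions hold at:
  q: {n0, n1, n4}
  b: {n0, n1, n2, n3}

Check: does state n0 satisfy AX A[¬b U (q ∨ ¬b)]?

No

Sat(¬b) = {n4}
Sat(q ∨ ¬b) = {n0, n1, n4}
A[¬b U (q ∨ ¬b)]: least fixpoint, start Z0 = Sat((q ∨ ¬b)) = {n0, n1, n4}, add states in Sat(¬b) with every successor in Z. Already a fixed point.
Sat(A[¬b U (q ∨ ¬b)]) = {n0, n1, n4}
Sat(AX A[¬b U (q ∨ ¬b)]) = {s : every successor in {n0, n1, n4}} = {n1, n2, n3, n4}
n0 ∉ Sat(AX A[¬b U (q ∨ ¬b)]) = {n1, n2, n3, n4}, so the formula does not hold at n0.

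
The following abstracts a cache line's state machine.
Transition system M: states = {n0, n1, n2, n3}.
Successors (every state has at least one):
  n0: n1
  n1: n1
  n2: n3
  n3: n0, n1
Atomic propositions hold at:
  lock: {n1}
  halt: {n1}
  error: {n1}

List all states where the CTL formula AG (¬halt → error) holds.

Sat(¬halt) = {n0, n2, n3}
Sat(¬halt → error) = {n1}
AG (¬halt → error): greatest fixpoint, start Z0 = {n1}, keep only states in Sat with every successor in Z. Already a fixed point.
Sat(AG (¬halt → error)) = {n1}

{n1}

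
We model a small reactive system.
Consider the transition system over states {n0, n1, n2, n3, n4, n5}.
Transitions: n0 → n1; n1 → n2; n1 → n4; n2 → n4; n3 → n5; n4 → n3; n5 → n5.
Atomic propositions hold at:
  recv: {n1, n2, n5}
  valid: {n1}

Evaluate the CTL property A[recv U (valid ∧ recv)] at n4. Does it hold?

Sat(valid ∧ recv) = {n1}
A[recv U (valid ∧ recv)]: least fixpoint, start Z0 = Sat((valid ∧ recv)) = {n1}, add states in Sat(recv) with every successor in Z. Already a fixed point.
Sat(A[recv U (valid ∧ recv)]) = {n1}
n4 ∉ Sat(A[recv U (valid ∧ recv)]) = {n1}, so the formula does not hold at n4.

No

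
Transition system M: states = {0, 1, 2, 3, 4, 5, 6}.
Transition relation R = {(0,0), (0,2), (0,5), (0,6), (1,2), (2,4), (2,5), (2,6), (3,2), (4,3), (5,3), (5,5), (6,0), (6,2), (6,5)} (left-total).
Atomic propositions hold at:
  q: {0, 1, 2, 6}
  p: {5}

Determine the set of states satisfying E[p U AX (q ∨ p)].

{0, 1, 3, 5, 6}

Sat(q ∨ p) = {0, 1, 2, 5, 6}
Sat(AX (q ∨ p)) = {s : every successor in {0, 1, 2, 5, 6}} = {0, 1, 3, 6}
E[p U AX (q ∨ p)]: least fixpoint, start Z0 = Sat(AX (q ∨ p)) = {0, 1, 3, 6}, add states in Sat(p) with some successor in Z. Z1 = {0, 1, 3, 5, 6}; fixed.
Sat(E[p U AX (q ∨ p)]) = {0, 1, 3, 5, 6}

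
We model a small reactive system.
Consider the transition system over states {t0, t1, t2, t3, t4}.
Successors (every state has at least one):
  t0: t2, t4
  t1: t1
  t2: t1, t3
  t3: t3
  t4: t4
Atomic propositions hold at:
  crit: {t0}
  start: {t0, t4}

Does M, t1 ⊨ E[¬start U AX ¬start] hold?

Yes

Sat(¬start) = {t1, t2, t3}
Sat(AX ¬start) = {s : every successor in {t1, t2, t3}} = {t1, t2, t3}
E[¬start U AX ¬start]: least fixpoint, start Z0 = Sat(AX ¬start) = {t1, t2, t3}, add states in Sat(¬start) with some successor in Z. Already a fixed point.
Sat(E[¬start U AX ¬start]) = {t1, t2, t3}
t1 ∈ Sat(E[¬start U AX ¬start]) = {t1, t2, t3}, so the formula holds at t1.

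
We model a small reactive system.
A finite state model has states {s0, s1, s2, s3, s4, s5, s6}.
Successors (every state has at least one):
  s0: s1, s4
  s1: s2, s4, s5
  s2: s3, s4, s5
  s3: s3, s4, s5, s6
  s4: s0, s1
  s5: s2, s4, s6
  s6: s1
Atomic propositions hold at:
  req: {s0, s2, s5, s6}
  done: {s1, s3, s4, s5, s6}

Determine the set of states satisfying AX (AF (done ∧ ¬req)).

{s0, s4, s6}

Sat(¬req) = {s1, s3, s4}
Sat(done ∧ ¬req) = {s1, s3, s4}
AF (done ∧ ¬req): least fixpoint, start Z0 = {s1, s3, s4}, add states with every successor in Z. Z1 = {s0, s1, s3, s4, s6}; fixed.
Sat(AF (done ∧ ¬req)) = {s0, s1, s3, s4, s6}
Sat(AX (AF (done ∧ ¬req))) = {s : every successor in {s0, s1, s3, s4, s6}} = {s0, s4, s6}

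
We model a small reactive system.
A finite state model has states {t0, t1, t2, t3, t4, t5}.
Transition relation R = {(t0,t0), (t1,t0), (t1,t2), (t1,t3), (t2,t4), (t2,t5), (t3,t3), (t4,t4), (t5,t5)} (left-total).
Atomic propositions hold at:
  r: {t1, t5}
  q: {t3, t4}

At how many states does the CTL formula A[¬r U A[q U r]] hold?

2

Sat(¬r) = {t0, t2, t3, t4}
A[q U r]: least fixpoint, start Z0 = Sat(r) = {t1, t5}, add states in Sat(q) with every successor in Z. Already a fixed point.
Sat(A[q U r]) = {t1, t5}
A[¬r U A[q U r]]: least fixpoint, start Z0 = Sat(A[q U r]) = {t1, t5}, add states in Sat(¬r) with every successor in Z. Already a fixed point.
Sat(A[¬r U A[q U r]]) = {t1, t5}
|Sat(A[¬r U A[q U r]])| = |{t1, t5}| = 2.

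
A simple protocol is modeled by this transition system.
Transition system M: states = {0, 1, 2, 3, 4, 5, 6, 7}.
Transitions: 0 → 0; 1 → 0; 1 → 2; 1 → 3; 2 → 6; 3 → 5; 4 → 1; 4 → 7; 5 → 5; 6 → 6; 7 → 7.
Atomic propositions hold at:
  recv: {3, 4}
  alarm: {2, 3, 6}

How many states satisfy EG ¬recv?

6

Sat(¬recv) = {0, 1, 2, 5, 6, 7}
EG ¬recv: greatest fixpoint, start Z0 = {0, 1, 2, 5, 6, 7}, keep only states in Sat with some successor in Z. Already a fixed point.
Sat(EG ¬recv) = {0, 1, 2, 5, 6, 7}
|Sat(EG ¬recv)| = |{0, 1, 2, 5, 6, 7}| = 6.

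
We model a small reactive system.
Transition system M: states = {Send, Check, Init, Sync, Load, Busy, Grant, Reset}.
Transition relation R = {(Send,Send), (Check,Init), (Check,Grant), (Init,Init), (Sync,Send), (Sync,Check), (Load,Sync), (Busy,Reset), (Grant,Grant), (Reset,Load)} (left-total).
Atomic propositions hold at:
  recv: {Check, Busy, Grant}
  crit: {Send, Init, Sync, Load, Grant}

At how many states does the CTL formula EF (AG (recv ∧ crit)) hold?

Sat(recv ∧ crit) = {Grant}
AG (recv ∧ crit): greatest fixpoint, start Z0 = {Grant}, keep only states in Sat with every successor in Z. Already a fixed point.
Sat(AG (recv ∧ crit)) = {Grant}
EF (AG (recv ∧ crit)): least fixpoint, start Z0 = {Grant}, add states with some successor in Z. Z1 = {Check, Grant}; Z2 = {Check, Sync, Grant}; Z3 = {Check, Sync, Load, Grant}; Z4 = {Check, Sync, Load, Grant, Reset}; Z5 = {Check, Sync, Load, Busy, Grant, Reset}; fixed.
Sat(EF (AG (recv ∧ crit))) = {Check, Sync, Load, Busy, Grant, Reset}
|Sat(EF (AG (recv ∧ crit)))| = |{Check, Sync, Load, Busy, Grant, Reset}| = 6.

6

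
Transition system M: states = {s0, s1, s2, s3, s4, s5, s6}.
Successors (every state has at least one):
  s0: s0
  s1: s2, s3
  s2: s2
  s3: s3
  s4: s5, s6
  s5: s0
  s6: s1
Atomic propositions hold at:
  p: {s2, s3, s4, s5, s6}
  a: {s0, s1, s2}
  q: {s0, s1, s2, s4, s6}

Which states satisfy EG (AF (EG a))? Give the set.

EG a: greatest fixpoint, start Z0 = {s0, s1, s2}, keep only states in Sat with some successor in Z. Already a fixed point.
Sat(EG a) = {s0, s1, s2}
AF (EG a): least fixpoint, start Z0 = {s0, s1, s2}, add states with every successor in Z. Z1 = {s0, s1, s2, s5, s6}; Z2 = {s0, s1, s2, s4, s5, s6}; fixed.
Sat(AF (EG a)) = {s0, s1, s2, s4, s5, s6}
EG (AF (EG a)): greatest fixpoint, start Z0 = {s0, s1, s2, s4, s5, s6}, keep only states in Sat with some successor in Z. Already a fixed point.
Sat(EG (AF (EG a))) = {s0, s1, s2, s4, s5, s6}

{s0, s1, s2, s4, s5, s6}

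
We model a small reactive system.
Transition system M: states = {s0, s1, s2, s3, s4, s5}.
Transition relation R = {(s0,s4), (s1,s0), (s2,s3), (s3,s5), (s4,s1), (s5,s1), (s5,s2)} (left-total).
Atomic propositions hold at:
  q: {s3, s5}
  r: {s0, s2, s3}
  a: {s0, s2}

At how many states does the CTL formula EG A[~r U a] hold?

Sat(~r) = {s1, s4, s5}
A[~r U a]: least fixpoint, start Z0 = Sat(a) = {s0, s2}, add states in Sat(~r) with every successor in Z. Z1 = {s0, s1, s2}; Z2 = {s0, s1, s2, s4, s5}; fixed.
Sat(A[~r U a]) = {s0, s1, s2, s4, s5}
EG A[~r U a]: greatest fixpoint, start Z0 = {s0, s1, s2, s4, s5}, keep only states in Sat with some successor in Z. Z1 = {s0, s1, s4, s5}; fixed.
Sat(EG A[~r U a]) = {s0, s1, s4, s5}
|Sat(EG A[~r U a])| = |{s0, s1, s4, s5}| = 4.

4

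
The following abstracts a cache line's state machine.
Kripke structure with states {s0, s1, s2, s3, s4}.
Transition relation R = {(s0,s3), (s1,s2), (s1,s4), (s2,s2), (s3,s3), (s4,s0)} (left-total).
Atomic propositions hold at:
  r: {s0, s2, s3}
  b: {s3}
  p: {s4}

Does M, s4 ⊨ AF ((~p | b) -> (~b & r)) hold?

Yes

Sat(~p) = {s0, s1, s2, s3}
Sat(~p | b) = {s0, s1, s2, s3}
Sat(~b) = {s0, s1, s2, s4}
Sat(~b & r) = {s0, s2}
Sat((~p | b) -> (~b & r)) = {s0, s2, s4}
AF ((~p | b) -> (~b & r)): least fixpoint, start Z0 = {s0, s2, s4}, add states with every successor in Z. Z1 = {s0, s1, s2, s4}; fixed.
Sat(AF ((~p | b) -> (~b & r))) = {s0, s1, s2, s4}
s4 ∈ Sat(AF ((~p | b) -> (~b & r))) = {s0, s1, s2, s4}, so the formula holds at s4.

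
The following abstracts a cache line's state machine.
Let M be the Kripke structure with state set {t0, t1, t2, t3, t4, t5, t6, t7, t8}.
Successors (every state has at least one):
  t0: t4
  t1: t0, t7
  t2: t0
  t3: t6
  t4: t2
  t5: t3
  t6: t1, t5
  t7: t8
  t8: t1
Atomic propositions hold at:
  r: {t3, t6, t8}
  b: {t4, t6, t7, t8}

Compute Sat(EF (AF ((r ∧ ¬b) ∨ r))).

{t1, t3, t5, t6, t7, t8}

Sat(¬b) = {t0, t1, t2, t3, t5}
Sat(r ∧ ¬b) = {t3}
Sat((r ∧ ¬b) ∨ r) = {t3, t6, t8}
AF ((r ∧ ¬b) ∨ r): least fixpoint, start Z0 = {t3, t6, t8}, add states with every successor in Z. Z1 = {t3, t5, t6, t7, t8}; fixed.
Sat(AF ((r ∧ ¬b) ∨ r)) = {t3, t5, t6, t7, t8}
EF (AF ((r ∧ ¬b) ∨ r)): least fixpoint, start Z0 = {t3, t5, t6, t7, t8}, add states with some successor in Z. Z1 = {t1, t3, t5, t6, t7, t8}; fixed.
Sat(EF (AF ((r ∧ ¬b) ∨ r))) = {t1, t3, t5, t6, t7, t8}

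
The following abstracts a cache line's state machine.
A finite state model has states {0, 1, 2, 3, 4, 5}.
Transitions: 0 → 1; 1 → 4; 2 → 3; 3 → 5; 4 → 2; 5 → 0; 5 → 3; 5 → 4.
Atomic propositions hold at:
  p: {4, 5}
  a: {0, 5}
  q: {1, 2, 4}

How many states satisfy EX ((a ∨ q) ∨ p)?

Sat(a ∨ q) = {0, 1, 2, 4, 5}
Sat((a ∨ q) ∨ p) = {0, 1, 2, 4, 5}
Sat(EX ((a ∨ q) ∨ p)) = {s : some successor in {0, 1, 2, 4, 5}} = {0, 1, 3, 4, 5}
|Sat(EX ((a ∨ q) ∨ p))| = |{0, 1, 3, 4, 5}| = 5.

5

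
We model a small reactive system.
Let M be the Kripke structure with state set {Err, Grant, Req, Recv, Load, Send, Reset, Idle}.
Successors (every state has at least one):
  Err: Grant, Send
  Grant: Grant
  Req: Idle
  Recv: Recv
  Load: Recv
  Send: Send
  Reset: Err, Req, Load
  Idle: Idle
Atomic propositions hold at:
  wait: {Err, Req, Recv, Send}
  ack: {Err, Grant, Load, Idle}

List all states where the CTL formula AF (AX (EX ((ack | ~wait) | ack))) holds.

Sat(~wait) = {Grant, Load, Reset, Idle}
Sat(ack | ~wait) = {Err, Grant, Load, Reset, Idle}
Sat((ack | ~wait) | ack) = {Err, Grant, Load, Reset, Idle}
Sat(EX ((ack | ~wait) | ack)) = {s : some successor in {Err, Grant, Load, Reset, Idle}} = {Err, Grant, Req, Reset, Idle}
Sat(AX (EX ((ack | ~wait) | ack))) = {s : every successor in {Err, Grant, Req, Reset, Idle}} = {Grant, Req, Idle}
AF (AX (EX ((ack | ~wait) | ack))): least fixpoint, start Z0 = {Grant, Req, Idle}, add states with every successor in Z. Already a fixed point.
Sat(AF (AX (EX ((ack | ~wait) | ack)))) = {Grant, Req, Idle}

{Grant, Req, Idle}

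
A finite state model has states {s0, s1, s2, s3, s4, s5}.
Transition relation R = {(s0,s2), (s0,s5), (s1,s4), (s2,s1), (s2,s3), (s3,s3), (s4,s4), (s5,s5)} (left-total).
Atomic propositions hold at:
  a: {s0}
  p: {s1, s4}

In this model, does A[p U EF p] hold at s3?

No

EF p: least fixpoint, start Z0 = {s1, s4}, add states with some successor in Z. Z1 = {s1, s2, s4}; Z2 = {s0, s1, s2, s4}; fixed.
Sat(EF p) = {s0, s1, s2, s4}
A[p U EF p]: least fixpoint, start Z0 = Sat(EF p) = {s0, s1, s2, s4}, add states in Sat(p) with every successor in Z. Already a fixed point.
Sat(A[p U EF p]) = {s0, s1, s2, s4}
s3 ∉ Sat(A[p U EF p]) = {s0, s1, s2, s4}, so the formula does not hold at s3.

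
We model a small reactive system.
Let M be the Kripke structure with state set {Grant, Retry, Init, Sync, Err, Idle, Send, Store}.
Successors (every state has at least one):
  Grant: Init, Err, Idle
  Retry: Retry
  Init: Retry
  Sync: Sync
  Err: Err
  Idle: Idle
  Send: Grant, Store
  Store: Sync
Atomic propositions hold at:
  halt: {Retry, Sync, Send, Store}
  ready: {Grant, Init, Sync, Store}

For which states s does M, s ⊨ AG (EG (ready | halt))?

{Retry, Init, Sync, Store}

Sat(ready | halt) = {Grant, Retry, Init, Sync, Send, Store}
EG (ready | halt): greatest fixpoint, start Z0 = {Grant, Retry, Init, Sync, Send, Store}, keep only states in Sat with some successor in Z. Already a fixed point.
Sat(EG (ready | halt)) = {Grant, Retry, Init, Sync, Send, Store}
AG (EG (ready | halt)): greatest fixpoint, start Z0 = {Grant, Retry, Init, Sync, Send, Store}, keep only states in Sat with every successor in Z. Z1 = {Retry, Init, Sync, Send, Store}; Z2 = {Retry, Init, Sync, Store}; fixed.
Sat(AG (EG (ready | halt))) = {Retry, Init, Sync, Store}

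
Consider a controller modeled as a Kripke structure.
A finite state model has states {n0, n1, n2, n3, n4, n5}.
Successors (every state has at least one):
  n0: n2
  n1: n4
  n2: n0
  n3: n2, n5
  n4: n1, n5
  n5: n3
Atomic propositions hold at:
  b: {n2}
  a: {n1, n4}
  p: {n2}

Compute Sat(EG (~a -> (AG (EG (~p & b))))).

{n1, n4}

Sat(~a) = {n0, n2, n3, n5}
Sat(~p) = {n0, n1, n3, n4, n5}
Sat(~p & b) = ∅
EG (~p & b): greatest fixpoint, start Z0 = ∅, keep only states in Sat with some successor in Z. Already a fixed point.
Sat(EG (~p & b)) = ∅
AG (EG (~p & b)): greatest fixpoint, start Z0 = ∅, keep only states in Sat with every successor in Z. Already a fixed point.
Sat(AG (EG (~p & b))) = ∅
Sat(~a -> (AG (EG (~p & b)))) = {n1, n4}
EG (~a -> (AG (EG (~p & b)))): greatest fixpoint, start Z0 = {n1, n4}, keep only states in Sat with some successor in Z. Already a fixed point.
Sat(EG (~a -> (AG (EG (~p & b))))) = {n1, n4}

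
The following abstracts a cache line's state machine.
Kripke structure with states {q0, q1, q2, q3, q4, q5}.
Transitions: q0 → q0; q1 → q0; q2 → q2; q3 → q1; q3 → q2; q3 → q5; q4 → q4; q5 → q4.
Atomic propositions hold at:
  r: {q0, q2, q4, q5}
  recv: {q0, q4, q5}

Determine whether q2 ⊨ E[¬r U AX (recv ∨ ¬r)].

Sat(¬r) = {q1, q3}
Sat(recv ∨ ¬r) = {q0, q1, q3, q4, q5}
Sat(AX (recv ∨ ¬r)) = {s : every successor in {q0, q1, q3, q4, q5}} = {q0, q1, q4, q5}
E[¬r U AX (recv ∨ ¬r)]: least fixpoint, start Z0 = Sat(AX (recv ∨ ¬r)) = {q0, q1, q4, q5}, add states in Sat(¬r) with some successor in Z. Z1 = {q0, q1, q3, q4, q5}; fixed.
Sat(E[¬r U AX (recv ∨ ¬r)]) = {q0, q1, q3, q4, q5}
q2 ∉ Sat(E[¬r U AX (recv ∨ ¬r)]) = {q0, q1, q3, q4, q5}, so the formula does not hold at q2.

No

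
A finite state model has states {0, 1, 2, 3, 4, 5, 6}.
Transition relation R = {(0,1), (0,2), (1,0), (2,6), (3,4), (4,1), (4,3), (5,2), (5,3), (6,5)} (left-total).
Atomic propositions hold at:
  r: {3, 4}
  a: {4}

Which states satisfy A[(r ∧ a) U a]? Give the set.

Sat(r ∧ a) = {4}
A[(r ∧ a) U a]: least fixpoint, start Z0 = Sat(a) = {4}, add states in Sat(r ∧ a) with every successor in Z. Already a fixed point.
Sat(A[(r ∧ a) U a]) = {4}

{4}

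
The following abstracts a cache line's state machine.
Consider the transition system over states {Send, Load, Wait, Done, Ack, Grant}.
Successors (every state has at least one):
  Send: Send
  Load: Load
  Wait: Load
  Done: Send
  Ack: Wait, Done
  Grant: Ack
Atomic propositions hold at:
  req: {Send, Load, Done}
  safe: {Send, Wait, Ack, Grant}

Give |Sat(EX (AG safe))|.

AG safe: greatest fixpoint, start Z0 = {Send, Wait, Ack, Grant}, keep only states in Sat with every successor in Z. Z1 = {Send, Grant}; Z2 = {Send}; fixed.
Sat(AG safe) = {Send}
Sat(EX (AG safe)) = {s : some successor in {Send}} = {Send, Done}
|Sat(EX (AG safe))| = |{Send, Done}| = 2.

2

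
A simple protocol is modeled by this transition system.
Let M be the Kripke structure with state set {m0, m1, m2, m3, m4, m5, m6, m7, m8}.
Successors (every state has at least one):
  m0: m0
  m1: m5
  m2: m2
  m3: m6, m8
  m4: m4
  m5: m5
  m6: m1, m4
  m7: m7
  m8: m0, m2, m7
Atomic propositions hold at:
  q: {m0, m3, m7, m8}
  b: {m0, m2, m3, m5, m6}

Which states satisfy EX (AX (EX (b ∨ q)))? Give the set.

Sat(b ∨ q) = {m0, m2, m3, m5, m6, m7, m8}
Sat(EX (b ∨ q)) = {s : some successor in {m0, m2, m3, m5, m6, m7, m8}} = {m0, m1, m2, m3, m5, m7, m8}
Sat(AX (EX (b ∨ q))) = {s : every successor in {m0, m1, m2, m3, m5, m7, m8}} = {m0, m1, m2, m5, m7, m8}
Sat(EX (AX (EX (b ∨ q)))) = {s : some successor in {m0, m1, m2, m5, m7, m8}} = {m0, m1, m2, m3, m5, m6, m7, m8}

{m0, m1, m2, m3, m5, m6, m7, m8}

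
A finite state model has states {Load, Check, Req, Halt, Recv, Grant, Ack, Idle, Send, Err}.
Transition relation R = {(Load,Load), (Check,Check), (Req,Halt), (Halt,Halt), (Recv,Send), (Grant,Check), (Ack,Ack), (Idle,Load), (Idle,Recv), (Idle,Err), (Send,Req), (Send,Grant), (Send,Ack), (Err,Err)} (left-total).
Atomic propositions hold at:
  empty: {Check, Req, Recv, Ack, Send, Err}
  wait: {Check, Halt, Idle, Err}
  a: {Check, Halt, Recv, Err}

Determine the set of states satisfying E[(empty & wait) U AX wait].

Sat(empty & wait) = {Check, Err}
Sat(AX wait) = {s : every successor in {Check, Halt, Idle, Err}} = {Check, Req, Halt, Grant, Err}
E[(empty & wait) U AX wait]: least fixpoint, start Z0 = Sat(AX wait) = {Check, Req, Halt, Grant, Err}, add states in Sat(empty & wait) with some successor in Z. Already a fixed point.
Sat(E[(empty & wait) U AX wait]) = {Check, Req, Halt, Grant, Err}

{Check, Req, Halt, Grant, Err}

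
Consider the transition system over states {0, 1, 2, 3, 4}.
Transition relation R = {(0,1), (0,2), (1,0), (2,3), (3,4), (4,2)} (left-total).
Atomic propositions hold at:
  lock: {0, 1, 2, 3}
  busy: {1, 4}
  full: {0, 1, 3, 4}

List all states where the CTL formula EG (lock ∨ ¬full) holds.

Sat(¬full) = {2}
Sat(lock ∨ ¬full) = {0, 1, 2, 3}
EG (lock ∨ ¬full): greatest fixpoint, start Z0 = {0, 1, 2, 3}, keep only states in Sat with some successor in Z. Z1 = {0, 1, 2}; Z2 = {0, 1}; fixed.
Sat(EG (lock ∨ ¬full)) = {0, 1}

{0, 1}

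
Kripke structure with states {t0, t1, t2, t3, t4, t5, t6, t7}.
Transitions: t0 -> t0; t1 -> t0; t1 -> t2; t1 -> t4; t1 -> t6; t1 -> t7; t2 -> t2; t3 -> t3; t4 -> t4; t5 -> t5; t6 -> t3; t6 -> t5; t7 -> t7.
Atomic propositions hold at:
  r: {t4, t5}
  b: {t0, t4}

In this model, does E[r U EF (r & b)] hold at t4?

Yes

Sat(r & b) = {t4}
EF (r & b): least fixpoint, start Z0 = {t4}, add states with some successor in Z. Z1 = {t1, t4}; fixed.
Sat(EF (r & b)) = {t1, t4}
E[r U EF (r & b)]: least fixpoint, start Z0 = Sat(EF (r & b)) = {t1, t4}, add states in Sat(r) with some successor in Z. Already a fixed point.
Sat(E[r U EF (r & b)]) = {t1, t4}
t4 ∈ Sat(E[r U EF (r & b)]) = {t1, t4}, so the formula holds at t4.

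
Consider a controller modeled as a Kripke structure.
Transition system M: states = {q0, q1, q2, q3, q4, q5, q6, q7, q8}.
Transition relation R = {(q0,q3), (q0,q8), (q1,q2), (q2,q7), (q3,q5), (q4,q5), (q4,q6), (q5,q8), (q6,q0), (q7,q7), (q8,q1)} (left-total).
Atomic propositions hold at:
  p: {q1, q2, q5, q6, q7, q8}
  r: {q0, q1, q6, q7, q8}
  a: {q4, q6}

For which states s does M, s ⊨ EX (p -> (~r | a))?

Sat(~r) = {q2, q3, q4, q5}
Sat(~r | a) = {q2, q3, q4, q5, q6}
Sat(p -> (~r | a)) = {q0, q2, q3, q4, q5, q6}
Sat(EX (p -> (~r | a))) = {s : some successor in {q0, q2, q3, q4, q5, q6}} = {q0, q1, q3, q4, q6}

{q0, q1, q3, q4, q6}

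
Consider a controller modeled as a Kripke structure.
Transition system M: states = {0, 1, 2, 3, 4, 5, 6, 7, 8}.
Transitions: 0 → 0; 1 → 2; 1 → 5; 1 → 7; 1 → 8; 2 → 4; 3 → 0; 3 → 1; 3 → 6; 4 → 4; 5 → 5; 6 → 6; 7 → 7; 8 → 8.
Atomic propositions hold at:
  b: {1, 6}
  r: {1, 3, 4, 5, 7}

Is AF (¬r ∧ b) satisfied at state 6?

Sat(¬r) = {0, 2, 6, 8}
Sat(¬r ∧ b) = {6}
AF (¬r ∧ b): least fixpoint, start Z0 = {6}, add states with every successor in Z. Already a fixed point.
Sat(AF (¬r ∧ b)) = {6}
6 ∈ Sat(AF (¬r ∧ b)) = {6}, so the formula holds at 6.

Yes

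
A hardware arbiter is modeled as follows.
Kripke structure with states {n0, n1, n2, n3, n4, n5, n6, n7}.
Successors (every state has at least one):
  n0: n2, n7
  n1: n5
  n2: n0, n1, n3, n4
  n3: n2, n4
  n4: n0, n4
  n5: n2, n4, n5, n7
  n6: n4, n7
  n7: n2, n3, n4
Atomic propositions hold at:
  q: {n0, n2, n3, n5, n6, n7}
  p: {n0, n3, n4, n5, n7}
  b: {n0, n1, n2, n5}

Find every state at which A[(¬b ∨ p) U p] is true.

Sat(¬b) = {n3, n4, n6, n7}
Sat(¬b ∨ p) = {n0, n3, n4, n5, n6, n7}
A[(¬b ∨ p) U p]: least fixpoint, start Z0 = Sat(p) = {n0, n3, n4, n5, n7}, add states in Sat(¬b ∨ p) with every successor in Z. Z1 = {n0, n3, n4, n5, n6, n7}; fixed.
Sat(A[(¬b ∨ p) U p]) = {n0, n3, n4, n5, n6, n7}

{n0, n3, n4, n5, n6, n7}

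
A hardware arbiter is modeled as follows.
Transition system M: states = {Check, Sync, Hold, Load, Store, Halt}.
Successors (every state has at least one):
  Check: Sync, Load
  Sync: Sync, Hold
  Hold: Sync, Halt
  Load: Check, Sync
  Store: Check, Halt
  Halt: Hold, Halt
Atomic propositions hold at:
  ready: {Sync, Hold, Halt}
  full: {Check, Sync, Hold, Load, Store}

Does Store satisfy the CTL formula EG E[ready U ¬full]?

No

Sat(¬full) = {Halt}
E[ready U ¬full]: least fixpoint, start Z0 = Sat(¬full) = {Halt}, add states in Sat(ready) with some successor in Z. Z1 = {Hold, Halt}; Z2 = {Sync, Hold, Halt}; fixed.
Sat(E[ready U ¬full]) = {Sync, Hold, Halt}
EG E[ready U ¬full]: greatest fixpoint, start Z0 = {Sync, Hold, Halt}, keep only states in Sat with some successor in Z. Already a fixed point.
Sat(EG E[ready U ¬full]) = {Sync, Hold, Halt}
Store ∉ Sat(EG E[ready U ¬full]) = {Sync, Hold, Halt}, so the formula does not hold at Store.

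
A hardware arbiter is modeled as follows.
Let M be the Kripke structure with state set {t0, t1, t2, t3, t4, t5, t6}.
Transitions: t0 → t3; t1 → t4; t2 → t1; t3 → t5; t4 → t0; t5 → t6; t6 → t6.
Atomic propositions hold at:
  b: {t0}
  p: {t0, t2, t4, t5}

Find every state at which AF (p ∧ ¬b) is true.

Sat(¬b) = {t1, t2, t3, t4, t5, t6}
Sat(p ∧ ¬b) = {t2, t4, t5}
AF (p ∧ ¬b): least fixpoint, start Z0 = {t2, t4, t5}, add states with every successor in Z. Z1 = {t1, t2, t3, t4, t5}; Z2 = {t0, t1, t2, t3, t4, t5}; fixed.
Sat(AF (p ∧ ¬b)) = {t0, t1, t2, t3, t4, t5}

{t0, t1, t2, t3, t4, t5}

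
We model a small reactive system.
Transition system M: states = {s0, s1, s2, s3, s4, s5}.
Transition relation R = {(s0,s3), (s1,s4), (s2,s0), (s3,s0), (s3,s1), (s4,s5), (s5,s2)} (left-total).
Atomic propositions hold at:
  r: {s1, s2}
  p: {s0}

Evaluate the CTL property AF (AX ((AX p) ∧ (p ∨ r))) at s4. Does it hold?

Sat(AX p) = {s : every successor in {s0}} = {s2}
Sat(p ∨ r) = {s0, s1, s2}
Sat((AX p) ∧ (p ∨ r)) = {s2}
Sat(AX ((AX p) ∧ (p ∨ r))) = {s : every successor in {s2}} = {s5}
AF (AX ((AX p) ∧ (p ∨ r))): least fixpoint, start Z0 = {s5}, add states with every successor in Z. Z1 = {s4, s5}; Z2 = {s1, s4, s5}; fixed.
Sat(AF (AX ((AX p) ∧ (p ∨ r)))) = {s1, s4, s5}
s4 ∈ Sat(AF (AX ((AX p) ∧ (p ∨ r)))) = {s1, s4, s5}, so the formula holds at s4.

Yes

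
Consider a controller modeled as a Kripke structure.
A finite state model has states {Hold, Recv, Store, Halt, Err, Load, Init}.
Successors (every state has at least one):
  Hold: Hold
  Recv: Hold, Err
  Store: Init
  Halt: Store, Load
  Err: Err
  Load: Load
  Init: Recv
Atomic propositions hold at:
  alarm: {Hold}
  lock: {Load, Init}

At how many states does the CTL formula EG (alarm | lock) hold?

2

Sat(alarm | lock) = {Hold, Load, Init}
EG (alarm | lock): greatest fixpoint, start Z0 = {Hold, Load, Init}, keep only states in Sat with some successor in Z. Z1 = {Hold, Load}; fixed.
Sat(EG (alarm | lock)) = {Hold, Load}
|Sat(EG (alarm | lock))| = |{Hold, Load}| = 2.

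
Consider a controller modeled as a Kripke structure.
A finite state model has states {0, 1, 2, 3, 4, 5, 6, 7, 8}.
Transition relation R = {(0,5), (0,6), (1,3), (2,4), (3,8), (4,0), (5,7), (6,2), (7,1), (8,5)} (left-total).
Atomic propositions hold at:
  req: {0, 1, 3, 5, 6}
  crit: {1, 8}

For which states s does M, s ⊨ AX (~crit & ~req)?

Sat(~crit) = {0, 2, 3, 4, 5, 6, 7}
Sat(~req) = {2, 4, 7, 8}
Sat(~crit & ~req) = {2, 4, 7}
Sat(AX (~crit & ~req)) = {s : every successor in {2, 4, 7}} = {2, 5, 6}

{2, 5, 6}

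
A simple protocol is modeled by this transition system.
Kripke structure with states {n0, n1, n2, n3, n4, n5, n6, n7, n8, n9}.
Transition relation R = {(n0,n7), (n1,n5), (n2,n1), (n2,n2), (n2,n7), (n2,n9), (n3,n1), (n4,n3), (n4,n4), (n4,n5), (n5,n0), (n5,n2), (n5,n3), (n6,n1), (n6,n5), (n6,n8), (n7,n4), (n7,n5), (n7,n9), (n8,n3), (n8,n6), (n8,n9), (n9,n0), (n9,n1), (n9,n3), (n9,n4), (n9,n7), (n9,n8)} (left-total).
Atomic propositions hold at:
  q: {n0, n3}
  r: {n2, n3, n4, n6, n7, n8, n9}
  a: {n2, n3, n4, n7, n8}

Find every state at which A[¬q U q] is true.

Sat(¬q) = {n1, n2, n4, n5, n6, n7, n8, n9}
A[¬q U q]: least fixpoint, start Z0 = Sat(q) = {n0, n3}, add states in Sat(¬q) with every successor in Z. Already a fixed point.
Sat(A[¬q U q]) = {n0, n3}

{n0, n3}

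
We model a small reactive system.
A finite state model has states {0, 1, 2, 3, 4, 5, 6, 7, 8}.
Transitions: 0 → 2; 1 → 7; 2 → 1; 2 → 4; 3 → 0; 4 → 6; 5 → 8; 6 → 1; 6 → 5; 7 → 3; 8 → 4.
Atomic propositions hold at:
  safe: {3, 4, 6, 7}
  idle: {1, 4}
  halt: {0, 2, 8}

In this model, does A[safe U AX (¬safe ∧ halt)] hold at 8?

No

Sat(¬safe) = {0, 1, 2, 5, 8}
Sat(¬safe ∧ halt) = {0, 2, 8}
Sat(AX (¬safe ∧ halt)) = {s : every successor in {0, 2, 8}} = {0, 3, 5}
A[safe U AX (¬safe ∧ halt)]: least fixpoint, start Z0 = Sat(AX (¬safe ∧ halt)) = {0, 3, 5}, add states in Sat(safe) with every successor in Z. Z1 = {0, 3, 5, 7}; fixed.
Sat(A[safe U AX (¬safe ∧ halt)]) = {0, 3, 5, 7}
8 ∉ Sat(A[safe U AX (¬safe ∧ halt)]) = {0, 3, 5, 7}, so the formula does not hold at 8.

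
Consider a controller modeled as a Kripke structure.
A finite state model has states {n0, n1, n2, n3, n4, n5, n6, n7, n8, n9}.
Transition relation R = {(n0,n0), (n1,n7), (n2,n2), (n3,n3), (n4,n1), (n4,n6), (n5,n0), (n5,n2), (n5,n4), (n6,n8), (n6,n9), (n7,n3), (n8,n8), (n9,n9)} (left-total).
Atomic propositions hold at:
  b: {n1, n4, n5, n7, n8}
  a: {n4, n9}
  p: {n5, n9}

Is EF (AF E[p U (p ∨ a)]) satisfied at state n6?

Yes

Sat(p ∨ a) = {n4, n5, n9}
E[p U (p ∨ a)]: least fixpoint, start Z0 = Sat((p ∨ a)) = {n4, n5, n9}, add states in Sat(p) with some successor in Z. Already a fixed point.
Sat(E[p U (p ∨ a)]) = {n4, n5, n9}
AF E[p U (p ∨ a)]: least fixpoint, start Z0 = {n4, n5, n9}, add states with every successor in Z. Already a fixed point.
Sat(AF E[p U (p ∨ a)]) = {n4, n5, n9}
EF (AF E[p U (p ∨ a)]): least fixpoint, start Z0 = {n4, n5, n9}, add states with some successor in Z. Z1 = {n4, n5, n6, n9}; fixed.
Sat(EF (AF E[p U (p ∨ a)])) = {n4, n5, n6, n9}
n6 ∈ Sat(EF (AF E[p U (p ∨ a)])) = {n4, n5, n6, n9}, so the formula holds at n6.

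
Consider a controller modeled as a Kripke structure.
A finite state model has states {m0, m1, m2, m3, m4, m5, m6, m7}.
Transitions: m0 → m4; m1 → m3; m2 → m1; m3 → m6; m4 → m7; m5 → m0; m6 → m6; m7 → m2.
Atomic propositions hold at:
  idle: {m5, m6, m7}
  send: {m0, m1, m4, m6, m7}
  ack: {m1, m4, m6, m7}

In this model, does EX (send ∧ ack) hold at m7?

No

Sat(send ∧ ack) = {m1, m4, m6, m7}
Sat(EX (send ∧ ack)) = {s : some successor in {m1, m4, m6, m7}} = {m0, m2, m3, m4, m6}
m7 ∉ Sat(EX (send ∧ ack)) = {m0, m2, m3, m4, m6}, so the formula does not hold at m7.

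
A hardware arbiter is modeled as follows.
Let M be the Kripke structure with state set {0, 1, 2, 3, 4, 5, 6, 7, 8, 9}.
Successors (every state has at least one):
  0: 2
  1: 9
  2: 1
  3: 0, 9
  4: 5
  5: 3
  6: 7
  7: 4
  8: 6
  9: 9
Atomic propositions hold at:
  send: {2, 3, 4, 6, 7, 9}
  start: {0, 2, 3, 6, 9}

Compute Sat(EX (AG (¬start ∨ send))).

{0, 1, 2, 3, 9}

Sat(¬start) = {1, 4, 5, 7, 8}
Sat(¬start ∨ send) = {1, 2, 3, 4, 5, 6, 7, 8, 9}
AG (¬start ∨ send): greatest fixpoint, start Z0 = {1, 2, 3, 4, 5, 6, 7, 8, 9}, keep only states in Sat with every successor in Z. Z1 = {1, 2, 4, 5, 6, 7, 8, 9}; Z2 = {1, 2, 4, 6, 7, 8, 9}; Z3 = {1, 2, 6, 7, 8, 9}; Z4 = {1, 2, 6, 8, 9}; Z5 = {1, 2, 8, 9}; Z6 = {1, 2, 9}; fixed.
Sat(AG (¬start ∨ send)) = {1, 2, 9}
Sat(EX (AG (¬start ∨ send))) = {s : some successor in {1, 2, 9}} = {0, 1, 2, 3, 9}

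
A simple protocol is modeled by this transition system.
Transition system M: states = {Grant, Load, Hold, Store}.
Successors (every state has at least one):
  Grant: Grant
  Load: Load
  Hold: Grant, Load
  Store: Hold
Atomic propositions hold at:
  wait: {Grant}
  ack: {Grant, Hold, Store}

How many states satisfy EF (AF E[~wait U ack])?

3

Sat(~wait) = {Load, Hold, Store}
E[~wait U ack]: least fixpoint, start Z0 = Sat(ack) = {Grant, Hold, Store}, add states in Sat(~wait) with some successor in Z. Already a fixed point.
Sat(E[~wait U ack]) = {Grant, Hold, Store}
AF E[~wait U ack]: least fixpoint, start Z0 = {Grant, Hold, Store}, add states with every successor in Z. Already a fixed point.
Sat(AF E[~wait U ack]) = {Grant, Hold, Store}
EF (AF E[~wait U ack]): least fixpoint, start Z0 = {Grant, Hold, Store}, add states with some successor in Z. Already a fixed point.
Sat(EF (AF E[~wait U ack])) = {Grant, Hold, Store}
|Sat(EF (AF E[~wait U ack]))| = |{Grant, Hold, Store}| = 3.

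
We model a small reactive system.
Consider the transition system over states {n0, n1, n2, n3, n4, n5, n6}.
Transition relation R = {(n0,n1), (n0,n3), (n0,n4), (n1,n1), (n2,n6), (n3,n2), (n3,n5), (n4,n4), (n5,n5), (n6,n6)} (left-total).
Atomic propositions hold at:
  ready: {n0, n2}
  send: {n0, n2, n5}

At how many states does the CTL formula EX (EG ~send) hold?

5

Sat(~send) = {n1, n3, n4, n6}
EG ~send: greatest fixpoint, start Z0 = {n1, n3, n4, n6}, keep only states in Sat with some successor in Z. Z1 = {n1, n4, n6}; fixed.
Sat(EG ~send) = {n1, n4, n6}
Sat(EX (EG ~send)) = {s : some successor in {n1, n4, n6}} = {n0, n1, n2, n4, n6}
|Sat(EX (EG ~send))| = |{n0, n1, n2, n4, n6}| = 5.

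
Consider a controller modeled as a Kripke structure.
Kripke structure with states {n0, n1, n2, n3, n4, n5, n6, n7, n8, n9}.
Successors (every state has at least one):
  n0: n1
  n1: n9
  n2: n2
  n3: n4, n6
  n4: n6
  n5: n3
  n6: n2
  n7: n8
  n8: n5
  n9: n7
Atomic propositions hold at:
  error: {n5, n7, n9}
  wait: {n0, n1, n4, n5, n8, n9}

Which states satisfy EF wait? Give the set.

{n0, n1, n3, n4, n5, n7, n8, n9}

EF wait: least fixpoint, start Z0 = {n0, n1, n4, n5, n8, n9}, add states with some successor in Z. Z1 = {n0, n1, n3, n4, n5, n7, n8, n9}; fixed.
Sat(EF wait) = {n0, n1, n3, n4, n5, n7, n8, n9}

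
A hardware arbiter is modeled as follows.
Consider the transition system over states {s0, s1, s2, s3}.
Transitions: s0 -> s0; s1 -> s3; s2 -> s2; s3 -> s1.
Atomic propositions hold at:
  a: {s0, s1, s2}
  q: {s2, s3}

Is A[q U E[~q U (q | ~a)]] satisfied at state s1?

Sat(~q) = {s0, s1}
Sat(~a) = {s3}
Sat(q | ~a) = {s2, s3}
E[~q U (q | ~a)]: least fixpoint, start Z0 = Sat((q | ~a)) = {s2, s3}, add states in Sat(~q) with some successor in Z. Z1 = {s1, s2, s3}; fixed.
Sat(E[~q U (q | ~a)]) = {s1, s2, s3}
A[q U E[~q U (q | ~a)]]: least fixpoint, start Z0 = Sat(E[~q U (q | ~a)]) = {s1, s2, s3}, add states in Sat(q) with every successor in Z. Already a fixed point.
Sat(A[q U E[~q U (q | ~a)]]) = {s1, s2, s3}
s1 ∈ Sat(A[q U E[~q U (q | ~a)]]) = {s1, s2, s3}, so the formula holds at s1.

Yes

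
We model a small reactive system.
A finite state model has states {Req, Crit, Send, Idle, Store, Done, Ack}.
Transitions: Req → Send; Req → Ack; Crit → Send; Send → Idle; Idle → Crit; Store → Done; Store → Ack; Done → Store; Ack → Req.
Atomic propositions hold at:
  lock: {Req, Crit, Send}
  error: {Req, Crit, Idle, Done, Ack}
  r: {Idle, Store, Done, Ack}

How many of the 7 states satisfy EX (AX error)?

5

Sat(AX error) = {s : every successor in {Req, Crit, Idle, Done, Ack}} = {Send, Idle, Store, Ack}
Sat(EX (AX error)) = {s : some successor in {Send, Idle, Store, Ack}} = {Req, Crit, Send, Store, Done}
|Sat(EX (AX error))| = |{Req, Crit, Send, Store, Done}| = 5.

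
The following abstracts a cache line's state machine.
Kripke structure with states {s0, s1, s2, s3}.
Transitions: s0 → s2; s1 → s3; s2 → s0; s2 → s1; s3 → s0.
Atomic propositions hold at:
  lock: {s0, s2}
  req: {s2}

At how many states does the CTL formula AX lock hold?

2

Sat(AX lock) = {s : every successor in {s0, s2}} = {s0, s3}
|Sat(AX lock)| = |{s0, s3}| = 2.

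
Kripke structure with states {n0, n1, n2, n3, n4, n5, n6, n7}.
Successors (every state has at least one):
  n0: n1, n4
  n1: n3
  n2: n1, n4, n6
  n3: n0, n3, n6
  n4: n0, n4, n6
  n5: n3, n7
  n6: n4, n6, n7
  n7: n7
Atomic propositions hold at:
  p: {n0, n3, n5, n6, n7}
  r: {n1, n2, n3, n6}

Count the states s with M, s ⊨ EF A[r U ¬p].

7

Sat(¬p) = {n1, n2, n4}
A[r U ¬p]: least fixpoint, start Z0 = Sat(¬p) = {n1, n2, n4}, add states in Sat(r) with every successor in Z. Already a fixed point.
Sat(A[r U ¬p]) = {n1, n2, n4}
EF A[r U ¬p]: least fixpoint, start Z0 = {n1, n2, n4}, add states with some successor in Z. Z1 = {n0, n1, n2, n4, n6}; Z2 = {n0, n1, n2, n3, n4, n6}; Z3 = {n0, n1, n2, n3, n4, n5, n6}; fixed.
Sat(EF A[r U ¬p]) = {n0, n1, n2, n3, n4, n5, n6}
|Sat(EF A[r U ¬p])| = |{n0, n1, n2, n3, n4, n5, n6}| = 7.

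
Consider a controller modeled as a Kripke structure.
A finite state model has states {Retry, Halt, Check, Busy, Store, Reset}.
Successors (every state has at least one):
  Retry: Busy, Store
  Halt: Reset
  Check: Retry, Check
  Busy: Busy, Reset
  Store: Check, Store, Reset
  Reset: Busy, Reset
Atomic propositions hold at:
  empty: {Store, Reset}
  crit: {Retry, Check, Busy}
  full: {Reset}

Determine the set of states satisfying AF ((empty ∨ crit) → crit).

Sat(empty ∨ crit) = {Retry, Check, Busy, Store, Reset}
Sat((empty ∨ crit) → crit) = {Retry, Halt, Check, Busy}
AF ((empty ∨ crit) → crit): least fixpoint, start Z0 = {Retry, Halt, Check, Busy}, add states with every successor in Z. Already a fixed point.
Sat(AF ((empty ∨ crit) → crit)) = {Retry, Halt, Check, Busy}

{Retry, Halt, Check, Busy}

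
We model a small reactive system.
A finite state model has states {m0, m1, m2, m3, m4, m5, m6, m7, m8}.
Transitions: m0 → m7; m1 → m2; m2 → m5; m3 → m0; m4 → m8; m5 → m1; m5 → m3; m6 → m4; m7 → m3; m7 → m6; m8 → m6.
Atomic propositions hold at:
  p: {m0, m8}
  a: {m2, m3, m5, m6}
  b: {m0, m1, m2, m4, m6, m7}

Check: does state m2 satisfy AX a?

Sat(AX a) = {s : every successor in {m2, m3, m5, m6}} = {m1, m2, m7, m8}
m2 ∈ Sat(AX a) = {m1, m2, m7, m8}, so the formula holds at m2.

Yes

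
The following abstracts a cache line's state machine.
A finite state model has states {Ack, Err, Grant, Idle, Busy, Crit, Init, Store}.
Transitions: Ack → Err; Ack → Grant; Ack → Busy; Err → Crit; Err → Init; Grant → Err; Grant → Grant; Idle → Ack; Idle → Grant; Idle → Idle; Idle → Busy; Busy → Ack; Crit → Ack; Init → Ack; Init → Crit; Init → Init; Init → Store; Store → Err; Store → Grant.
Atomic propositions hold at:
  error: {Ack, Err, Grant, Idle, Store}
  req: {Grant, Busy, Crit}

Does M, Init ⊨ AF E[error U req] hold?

E[error U req]: least fixpoint, start Z0 = Sat(req) = {Grant, Busy, Crit}, add states in Sat(error) with some successor in Z. Z1 = {Ack, Err, Grant, Idle, Busy, Crit, Store}; fixed.
Sat(E[error U req]) = {Ack, Err, Grant, Idle, Busy, Crit, Store}
AF E[error U req]: least fixpoint, start Z0 = {Ack, Err, Grant, Idle, Busy, Crit, Store}, add states with every successor in Z. Already a fixed point.
Sat(AF E[error U req]) = {Ack, Err, Grant, Idle, Busy, Crit, Store}
Init ∉ Sat(AF E[error U req]) = {Ack, Err, Grant, Idle, Busy, Crit, Store}, so the formula does not hold at Init.

No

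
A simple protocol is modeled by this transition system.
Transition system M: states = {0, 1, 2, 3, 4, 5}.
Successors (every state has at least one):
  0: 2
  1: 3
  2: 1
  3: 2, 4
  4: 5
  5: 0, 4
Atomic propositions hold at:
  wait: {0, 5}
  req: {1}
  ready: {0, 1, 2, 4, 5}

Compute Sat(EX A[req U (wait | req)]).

Sat(wait | req) = {0, 1, 5}
A[req U (wait | req)]: least fixpoint, start Z0 = Sat((wait | req)) = {0, 1, 5}, add states in Sat(req) with every successor in Z. Already a fixed point.
Sat(A[req U (wait | req)]) = {0, 1, 5}
Sat(EX A[req U (wait | req)]) = {s : some successor in {0, 1, 5}} = {2, 4, 5}

{2, 4, 5}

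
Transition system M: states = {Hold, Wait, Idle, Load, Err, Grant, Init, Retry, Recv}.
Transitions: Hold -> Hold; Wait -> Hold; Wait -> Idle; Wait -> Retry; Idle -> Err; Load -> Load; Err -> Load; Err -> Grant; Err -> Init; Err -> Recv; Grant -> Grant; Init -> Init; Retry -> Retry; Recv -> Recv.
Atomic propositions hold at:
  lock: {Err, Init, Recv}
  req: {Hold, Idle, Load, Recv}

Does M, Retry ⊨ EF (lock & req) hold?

No

Sat(lock & req) = {Recv}
EF (lock & req): least fixpoint, start Z0 = {Recv}, add states with some successor in Z. Z1 = {Err, Recv}; Z2 = {Idle, Err, Recv}; Z3 = {Wait, Idle, Err, Recv}; fixed.
Sat(EF (lock & req)) = {Wait, Idle, Err, Recv}
Retry ∉ Sat(EF (lock & req)) = {Wait, Idle, Err, Recv}, so the formula does not hold at Retry.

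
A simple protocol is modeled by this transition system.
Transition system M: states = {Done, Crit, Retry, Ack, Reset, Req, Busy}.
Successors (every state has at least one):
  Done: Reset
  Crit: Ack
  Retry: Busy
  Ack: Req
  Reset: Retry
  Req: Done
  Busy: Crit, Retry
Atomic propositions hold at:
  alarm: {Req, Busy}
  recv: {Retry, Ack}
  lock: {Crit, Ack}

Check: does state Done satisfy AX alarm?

No

Sat(AX alarm) = {s : every successor in {Req, Busy}} = {Retry, Ack}
Done ∉ Sat(AX alarm) = {Retry, Ack}, so the formula does not hold at Done.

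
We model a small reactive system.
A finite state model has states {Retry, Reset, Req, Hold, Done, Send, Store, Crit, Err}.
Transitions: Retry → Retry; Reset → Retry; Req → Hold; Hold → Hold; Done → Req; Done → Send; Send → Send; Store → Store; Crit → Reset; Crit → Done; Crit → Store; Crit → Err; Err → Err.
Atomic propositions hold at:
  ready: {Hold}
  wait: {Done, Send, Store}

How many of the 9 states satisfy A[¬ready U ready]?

Sat(¬ready) = {Retry, Reset, Req, Done, Send, Store, Crit, Err}
A[¬ready U ready]: least fixpoint, start Z0 = Sat(ready) = {Hold}, add states in Sat(¬ready) with every successor in Z. Z1 = {Req, Hold}; fixed.
Sat(A[¬ready U ready]) = {Req, Hold}
|Sat(A[¬ready U ready])| = |{Req, Hold}| = 2.

2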